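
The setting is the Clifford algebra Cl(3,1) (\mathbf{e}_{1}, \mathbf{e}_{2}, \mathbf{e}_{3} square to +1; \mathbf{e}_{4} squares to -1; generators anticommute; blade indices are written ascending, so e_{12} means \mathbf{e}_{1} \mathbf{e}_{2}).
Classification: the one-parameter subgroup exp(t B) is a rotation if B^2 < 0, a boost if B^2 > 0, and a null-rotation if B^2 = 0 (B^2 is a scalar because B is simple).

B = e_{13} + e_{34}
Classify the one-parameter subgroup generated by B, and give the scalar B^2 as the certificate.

B^2 term by term: the squares give (1)^2*(e_{13})^2 + (1)^2*(e_{34})^2 = 1*(-1) + 1*(+1) = 0 (each basis 2-blade squares to minus the product of its generators' squares); cross terms between blades sharing an index anticommute and cancel. So B^2 = 0.
Answer: null-rotation, certificate B^2 = 0. The class reads off the invariant scalar 0 directly.


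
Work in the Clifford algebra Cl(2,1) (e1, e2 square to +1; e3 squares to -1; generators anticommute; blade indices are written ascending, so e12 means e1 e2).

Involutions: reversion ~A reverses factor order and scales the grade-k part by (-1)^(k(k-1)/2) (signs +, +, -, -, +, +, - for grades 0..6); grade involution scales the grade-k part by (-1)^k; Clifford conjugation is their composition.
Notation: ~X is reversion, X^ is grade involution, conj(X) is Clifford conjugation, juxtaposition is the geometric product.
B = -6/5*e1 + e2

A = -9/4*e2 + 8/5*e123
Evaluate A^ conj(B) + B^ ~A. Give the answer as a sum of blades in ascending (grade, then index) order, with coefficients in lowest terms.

first term: -9/4 - 27/10*e12 - 8/5*e13 - 48/25*e23
second term: 9/4 - 27/10*e12 - 8/5*e13 - 48/25*e23
Answer: -27/5*e12 - 16/5*e13 - 96/25*e23


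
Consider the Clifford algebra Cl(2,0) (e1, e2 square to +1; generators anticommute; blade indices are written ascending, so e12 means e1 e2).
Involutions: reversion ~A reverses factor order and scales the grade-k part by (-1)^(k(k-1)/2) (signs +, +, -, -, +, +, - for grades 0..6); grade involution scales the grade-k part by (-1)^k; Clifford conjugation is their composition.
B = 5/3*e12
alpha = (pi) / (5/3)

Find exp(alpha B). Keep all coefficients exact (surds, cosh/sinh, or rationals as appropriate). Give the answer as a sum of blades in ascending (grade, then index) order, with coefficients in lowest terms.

B^2 = (5/3)^2*(e12)^2 = 25/9*(-1) = -25/9 (a basis 2-blade squares to minus the product of its generators' squares).
B^2 = -25/9 — the series telescopes trigonometrically here: l = 5/3, alpha*l = pi, so exp(alpha B) = cos(pi) + (sin(pi)/(5/3))*B = -1 + (0)*B.
Answer: -1


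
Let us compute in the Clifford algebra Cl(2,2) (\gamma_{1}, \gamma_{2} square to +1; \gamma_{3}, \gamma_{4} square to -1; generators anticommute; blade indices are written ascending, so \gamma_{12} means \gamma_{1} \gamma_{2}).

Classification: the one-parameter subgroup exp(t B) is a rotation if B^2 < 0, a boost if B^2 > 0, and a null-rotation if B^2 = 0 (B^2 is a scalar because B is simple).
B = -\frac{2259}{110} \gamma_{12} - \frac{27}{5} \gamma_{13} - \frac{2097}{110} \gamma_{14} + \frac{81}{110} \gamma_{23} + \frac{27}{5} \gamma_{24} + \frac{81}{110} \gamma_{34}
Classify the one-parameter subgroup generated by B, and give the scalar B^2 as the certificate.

B^2 term by term: the squares give (-\frac{2259}{110})^2*(\gamma_{12})^2 + (-\frac{27}{5})^2*(\gamma_{13})^2 + (-\frac{2097}{110})^2*(\gamma_{14})^2 + (\frac{81}{110})^2*(\gamma_{23})^2 + (\frac{27}{5})^2*(\gamma_{24})^2 + (\frac{81}{110})^2*(\gamma_{34})^2 = \frac{5103081}{12100}*(-1) + \frac{729}{25}*(+1) + \frac{4397409}{12100}*(+1) + \frac{6561}{12100}*(+1) + \frac{729}{25}*(+1) + \frac{6561}{12100}*(-1) = 0 (each basis 2-blade squares to minus the product of its generators' squares); cross terms between blades sharing an index anticommute and cancel; the commuting (index-disjoint) pairs give grade-4 terms 2*c*c'*(blade product), which cancel blade by blade — \gamma_{1234}: -\frac{182979}{6050} + \frac{1458}{25} - \frac{169857}{6050} = 0 — confirming B is simple. So B^2 = 0.
Answer: null-rotation, certificate B^2 = 0. The class reads off the invariant scalar 0 directly.


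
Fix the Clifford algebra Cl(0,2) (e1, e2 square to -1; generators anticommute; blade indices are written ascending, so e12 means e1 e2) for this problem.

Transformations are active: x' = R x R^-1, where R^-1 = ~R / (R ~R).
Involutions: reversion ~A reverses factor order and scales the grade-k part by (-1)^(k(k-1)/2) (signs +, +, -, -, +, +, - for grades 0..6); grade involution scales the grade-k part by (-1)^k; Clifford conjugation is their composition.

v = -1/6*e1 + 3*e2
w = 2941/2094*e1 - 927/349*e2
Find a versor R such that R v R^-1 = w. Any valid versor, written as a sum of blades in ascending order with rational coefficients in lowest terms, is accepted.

Equal squares first: v^2 = w^2 = -325/36. Then v + w = 432/349*e1 + 120/349*e2 is a versor taking v to w, provided it is invertible.
Answer: 432/349*e1 + 120/349*e2


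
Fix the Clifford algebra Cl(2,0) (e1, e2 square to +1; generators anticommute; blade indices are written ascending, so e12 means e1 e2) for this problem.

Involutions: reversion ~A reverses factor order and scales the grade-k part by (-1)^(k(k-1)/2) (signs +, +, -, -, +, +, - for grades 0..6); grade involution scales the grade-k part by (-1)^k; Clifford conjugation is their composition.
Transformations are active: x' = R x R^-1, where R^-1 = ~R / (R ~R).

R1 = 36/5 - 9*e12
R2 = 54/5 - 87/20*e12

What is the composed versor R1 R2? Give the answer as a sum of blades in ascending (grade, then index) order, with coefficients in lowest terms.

Distribute over the terms of R1 (each basis-blade product reordered to ascending indices, repeated generators contracted through their squares):
(36/5) R2 = 1944/25 - 783/25*e12
(-9*e12) R2 = -783/20 - 486/5*e12
Summing the partial products and collecting blades:
Answer: 3861/100 - 3213/25*e12


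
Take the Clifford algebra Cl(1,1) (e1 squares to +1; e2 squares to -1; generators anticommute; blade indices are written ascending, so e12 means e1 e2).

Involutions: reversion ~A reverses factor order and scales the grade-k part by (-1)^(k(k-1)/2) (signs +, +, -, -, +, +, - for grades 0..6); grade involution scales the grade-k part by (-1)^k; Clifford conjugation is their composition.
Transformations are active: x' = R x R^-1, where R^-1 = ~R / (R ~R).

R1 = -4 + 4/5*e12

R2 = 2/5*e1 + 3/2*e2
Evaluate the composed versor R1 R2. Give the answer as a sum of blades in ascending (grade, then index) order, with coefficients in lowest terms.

Distribute over the terms of R1 (each basis-blade product reordered to ascending indices, repeated generators contracted through their squares):
(-4) R2 = -8/5*e1 - 6*e2
(4/5*e12) R2 = -6/5*e1 - 8/25*e2
Summing the partial products and collecting blades:
Answer: -14/5*e1 - 158/25*e2


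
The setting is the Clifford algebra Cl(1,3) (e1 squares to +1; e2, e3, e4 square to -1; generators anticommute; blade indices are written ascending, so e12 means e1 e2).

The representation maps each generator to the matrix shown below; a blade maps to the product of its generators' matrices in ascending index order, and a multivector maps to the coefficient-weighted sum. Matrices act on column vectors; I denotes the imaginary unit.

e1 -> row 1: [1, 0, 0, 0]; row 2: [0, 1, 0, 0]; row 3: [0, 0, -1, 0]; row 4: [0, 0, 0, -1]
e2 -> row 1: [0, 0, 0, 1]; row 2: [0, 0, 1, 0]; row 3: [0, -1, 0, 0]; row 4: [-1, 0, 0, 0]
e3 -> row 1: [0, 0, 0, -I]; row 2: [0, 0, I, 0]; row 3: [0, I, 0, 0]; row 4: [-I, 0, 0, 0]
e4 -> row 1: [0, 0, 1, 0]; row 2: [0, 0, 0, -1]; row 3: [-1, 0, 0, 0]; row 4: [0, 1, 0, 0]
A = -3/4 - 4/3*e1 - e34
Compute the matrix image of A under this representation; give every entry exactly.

Bivector images (products of the table entries): rho(e34) = rho(e3)rho(e4) = row 1: [0, -I, 0, 0]; row 2: [-I, 0, 0, 0]; row 3: [0, 0, 0, -I]; row 4: [0, 0, -I, 0].
M = (-3/4)*1 + (-4/3)*rho(e1) + (-1)*rho(e34), summed entrywise (1 is the identity matrix):
Answer: row 1: [-25/12, I, 0, 0]; row 2: [I, -25/12, 0, 0]; row 3: [0, 0, 7/12, I]; row 4: [0, 0, I, 7/12]


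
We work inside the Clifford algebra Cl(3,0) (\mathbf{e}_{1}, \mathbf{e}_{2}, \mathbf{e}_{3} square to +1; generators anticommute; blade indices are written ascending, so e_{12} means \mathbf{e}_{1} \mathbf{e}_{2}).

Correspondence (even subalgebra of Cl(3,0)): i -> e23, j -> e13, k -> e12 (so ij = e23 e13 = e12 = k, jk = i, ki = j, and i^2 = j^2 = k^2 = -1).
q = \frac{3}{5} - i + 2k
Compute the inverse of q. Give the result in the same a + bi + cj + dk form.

In blades: q = \frac{3}{5} + 2 e_{12} - e_{23}.
With qbar = \frac{3}{5} - 2 e_{12} + e_{23} (scalar fixed, mapped units negated), q qbar = \frac{134}{25} (the sum of squared coefficients), so q^-1 = qbar / (\frac{134}{25}) = \frac{15}{134} - \frac{25}{67} e_{12} + \frac{25}{134} e_{23}; translating back:
Answer: \frac{15}{134} + \frac{25}{134}i - \frac{25}{67}k


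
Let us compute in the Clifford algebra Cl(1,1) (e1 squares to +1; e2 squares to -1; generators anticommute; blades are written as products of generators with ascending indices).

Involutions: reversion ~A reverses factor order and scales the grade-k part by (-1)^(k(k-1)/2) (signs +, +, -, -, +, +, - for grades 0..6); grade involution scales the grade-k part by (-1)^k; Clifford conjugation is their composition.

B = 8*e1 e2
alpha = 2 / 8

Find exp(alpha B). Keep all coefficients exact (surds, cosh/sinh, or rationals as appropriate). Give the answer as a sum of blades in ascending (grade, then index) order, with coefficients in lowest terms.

B^2 = (8)^2*(e1 e2)^2 = 64*(+1) = 64 (a basis 2-blade squares to minus the product of its generators' squares).
B^2 = 64 — B^2 > 0, so the exponential closes hyperbolically: l = 8, alpha*l = 2, so exp(alpha B) = cosh(2) + (sinh(2)/8)*B = cosh(2) + (sinh(2)/8)*B.
Answer: cosh(2) + sinh(2)*e1 e2


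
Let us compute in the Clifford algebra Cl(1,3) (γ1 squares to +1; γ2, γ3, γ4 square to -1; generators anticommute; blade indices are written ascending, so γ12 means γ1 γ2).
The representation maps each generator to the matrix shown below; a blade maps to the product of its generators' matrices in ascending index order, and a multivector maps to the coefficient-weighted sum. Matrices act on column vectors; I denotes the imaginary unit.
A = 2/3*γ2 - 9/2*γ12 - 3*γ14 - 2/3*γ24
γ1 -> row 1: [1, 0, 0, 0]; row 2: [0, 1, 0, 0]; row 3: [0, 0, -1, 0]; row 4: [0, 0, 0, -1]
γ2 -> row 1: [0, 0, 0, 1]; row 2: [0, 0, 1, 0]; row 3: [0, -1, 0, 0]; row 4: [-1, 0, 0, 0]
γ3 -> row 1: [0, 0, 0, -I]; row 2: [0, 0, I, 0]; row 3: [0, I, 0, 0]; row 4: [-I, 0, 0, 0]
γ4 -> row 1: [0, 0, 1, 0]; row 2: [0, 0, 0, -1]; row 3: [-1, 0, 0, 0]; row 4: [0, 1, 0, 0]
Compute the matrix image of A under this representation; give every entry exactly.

Bivector images (products of the table entries): rho(γ12) = rho(γ1)rho(γ2) = row 1: [0, 0, 0, 1]; row 2: [0, 0, 1, 0]; row 3: [0, 1, 0, 0]; row 4: [1, 0, 0, 0]; rho(γ14) = rho(γ1)rho(γ4) = row 1: [0, 0, 1, 0]; row 2: [0, 0, 0, -1]; row 3: [1, 0, 0, 0]; row 4: [0, -1, 0, 0]; rho(γ24) = rho(γ2)rho(γ4) = row 1: [0, 1, 0, 0]; row 2: [-1, 0, 0, 0]; row 3: [0, 0, 0, 1]; row 4: [0, 0, -1, 0].
M = (2/3)*rho(γ2) + (-9/2)*rho(γ12) + (-3)*rho(γ14) + (-2/3)*rho(γ24), summed entrywise:
Answer: row 1: [0, -2/3, -3, -23/6]; row 2: [2/3, 0, -23/6, 3]; row 3: [-3, -31/6, 0, -2/3]; row 4: [-31/6, 3, 2/3, 0]


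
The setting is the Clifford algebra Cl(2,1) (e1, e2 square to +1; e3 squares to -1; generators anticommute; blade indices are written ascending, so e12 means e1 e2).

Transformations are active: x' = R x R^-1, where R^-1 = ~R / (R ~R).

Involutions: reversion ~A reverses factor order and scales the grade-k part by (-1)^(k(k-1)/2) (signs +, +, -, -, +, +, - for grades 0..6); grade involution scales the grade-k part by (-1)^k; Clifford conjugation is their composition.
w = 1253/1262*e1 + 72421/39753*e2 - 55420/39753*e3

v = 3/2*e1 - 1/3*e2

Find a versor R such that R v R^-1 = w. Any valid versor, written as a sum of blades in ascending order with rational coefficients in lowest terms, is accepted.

Key observation: q(v) = q(w) = 85/36 (sandwiches preserve the norm), so R = v + w = 1573/631*e1 + 59170/39753*e2 - 55420/39753*e3 works whenever it is invertible — the component of v along it is kept and (v - w)/2 reverses, sending v to w.
Answer: 1573/631*e1 + 59170/39753*e2 - 55420/39753*e3


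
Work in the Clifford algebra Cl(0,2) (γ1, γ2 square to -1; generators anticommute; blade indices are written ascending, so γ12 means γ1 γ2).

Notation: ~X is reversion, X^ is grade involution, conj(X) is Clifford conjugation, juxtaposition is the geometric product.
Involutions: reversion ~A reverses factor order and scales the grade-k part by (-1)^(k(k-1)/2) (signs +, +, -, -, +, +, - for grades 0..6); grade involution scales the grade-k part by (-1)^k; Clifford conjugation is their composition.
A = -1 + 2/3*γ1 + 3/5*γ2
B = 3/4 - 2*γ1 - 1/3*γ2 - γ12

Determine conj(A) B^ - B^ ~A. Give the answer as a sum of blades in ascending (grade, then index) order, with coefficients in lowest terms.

first term: 47/60 - 19/10*γ1 - 29/20*γ2 + 89/45*γ12
second term: -137/60 - 9/10*γ1 - 11/20*γ2 + 89/45*γ12
Answer: 46/15 - γ1 - 9/10*γ2


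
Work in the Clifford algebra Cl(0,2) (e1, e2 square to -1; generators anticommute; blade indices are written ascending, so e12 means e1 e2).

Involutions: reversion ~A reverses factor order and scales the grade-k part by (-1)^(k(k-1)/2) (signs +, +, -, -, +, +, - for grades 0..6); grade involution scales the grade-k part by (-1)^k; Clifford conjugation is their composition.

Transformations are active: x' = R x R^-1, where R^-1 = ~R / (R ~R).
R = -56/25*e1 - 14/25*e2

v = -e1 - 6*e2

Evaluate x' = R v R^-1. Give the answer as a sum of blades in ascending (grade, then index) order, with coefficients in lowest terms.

~R = -56/25*e1 - 14/25*e2, and R ~R = -3332/625, so R^-1 = ~R / (-3332/625).
R v = -28/5 + 322/25*e12
Answer: -63/17*e1 + 82/17*e2


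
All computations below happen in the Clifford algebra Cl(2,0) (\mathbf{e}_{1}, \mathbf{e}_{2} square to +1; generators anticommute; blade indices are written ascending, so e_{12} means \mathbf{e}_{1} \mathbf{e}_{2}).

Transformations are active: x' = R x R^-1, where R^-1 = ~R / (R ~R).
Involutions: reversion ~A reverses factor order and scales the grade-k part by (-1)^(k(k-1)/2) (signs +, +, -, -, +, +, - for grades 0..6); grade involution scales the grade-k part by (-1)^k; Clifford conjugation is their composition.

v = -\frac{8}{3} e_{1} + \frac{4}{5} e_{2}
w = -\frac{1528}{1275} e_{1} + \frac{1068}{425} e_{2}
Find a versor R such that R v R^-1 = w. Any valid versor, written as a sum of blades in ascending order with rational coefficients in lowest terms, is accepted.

Construction: equal norms (both \frac{1744}{225}) license R = v + w = -\frac{4928}{1275} e_{1} + \frac{1408}{425} e_{2} — nothing changes along that direction, while (v - w)/2 changes sign, so v maps onto w.
Answer: -\frac{4928}{1275} e_{1} + \frac{1408}{425} e_{2}


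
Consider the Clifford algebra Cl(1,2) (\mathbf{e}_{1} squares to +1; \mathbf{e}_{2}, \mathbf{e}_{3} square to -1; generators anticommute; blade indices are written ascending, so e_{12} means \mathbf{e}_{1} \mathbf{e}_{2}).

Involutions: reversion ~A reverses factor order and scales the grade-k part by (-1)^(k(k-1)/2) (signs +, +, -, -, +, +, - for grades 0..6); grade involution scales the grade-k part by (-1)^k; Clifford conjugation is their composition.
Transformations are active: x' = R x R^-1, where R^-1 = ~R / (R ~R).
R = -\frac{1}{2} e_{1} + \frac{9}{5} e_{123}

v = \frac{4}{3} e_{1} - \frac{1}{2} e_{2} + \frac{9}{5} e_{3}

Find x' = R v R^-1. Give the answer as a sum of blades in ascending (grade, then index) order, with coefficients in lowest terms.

~R = -\frac{1}{2} e_{1} - \frac{9}{5} e_{123}, and R ~R = \frac{349}{100}, so R^-1 = ~R / (\frac{349}{100}).
R v = -\frac{2}{3} - \frac{299}{100} e_{12} - \frac{9}{5} e_{13} + \frac{12}{5} e_{23}
Answer: \frac{4}{3} e_{1} - \frac{947}{698} e_{2} + \frac{2241}{1745} e_{3}


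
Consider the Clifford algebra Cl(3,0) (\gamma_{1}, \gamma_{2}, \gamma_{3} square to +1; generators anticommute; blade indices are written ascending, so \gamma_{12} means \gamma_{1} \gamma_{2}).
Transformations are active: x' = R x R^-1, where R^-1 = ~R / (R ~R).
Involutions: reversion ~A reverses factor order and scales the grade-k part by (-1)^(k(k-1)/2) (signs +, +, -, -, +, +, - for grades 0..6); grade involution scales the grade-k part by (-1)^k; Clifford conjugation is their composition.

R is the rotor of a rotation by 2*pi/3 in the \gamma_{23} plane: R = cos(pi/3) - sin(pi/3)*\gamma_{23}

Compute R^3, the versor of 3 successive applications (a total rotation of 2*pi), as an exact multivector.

The rotor phase is half the rotation angle and phases add under composition, so 3 steps in the \gamma_{23} plane accumulate phase 3*(pi/3) = \pi: R^3 = cos(\pi) - sin(\pi)*\gamma_{23}.
cos(\pi) = -1 and sin(\pi) = 0, so R^3 = -1. The total rotation 2*pi is 1 full turn, so every vector returns to itself, yet the rotor is -1, on the OTHER sheet of the double cover (an odd number of 2*pi turns).
Answer: -1


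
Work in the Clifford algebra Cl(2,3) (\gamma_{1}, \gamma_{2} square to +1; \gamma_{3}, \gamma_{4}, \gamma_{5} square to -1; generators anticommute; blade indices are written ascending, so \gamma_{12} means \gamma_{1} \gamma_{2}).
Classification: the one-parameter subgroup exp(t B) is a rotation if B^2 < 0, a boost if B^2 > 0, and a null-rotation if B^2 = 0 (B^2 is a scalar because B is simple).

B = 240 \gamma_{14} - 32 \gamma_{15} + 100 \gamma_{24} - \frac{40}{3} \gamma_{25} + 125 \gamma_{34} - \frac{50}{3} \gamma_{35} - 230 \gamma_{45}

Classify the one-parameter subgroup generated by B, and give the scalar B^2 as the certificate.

B^2 term by term: the squares give (240)^2*(\gamma_{14})^2 + (-32)^2*(\gamma_{15})^2 + (100)^2*(\gamma_{24})^2 + (-\frac{40}{3})^2*(\gamma_{25})^2 + (125)^2*(\gamma_{34})^2 + (-\frac{50}{3})^2*(\gamma_{35})^2 + (-230)^2*(\gamma_{45})^2 = 57600*(+1) + 1024*(+1) + 10000*(+1) + \frac{1600}{9}*(+1) + 15625*(-1) + \frac{2500}{9}*(-1) + 52900*(-1) = -1 (each basis 2-blade squares to minus the product of its generators' squares); cross terms between blades sharing an index anticommute and cancel; the commuting (index-disjoint) pairs give grade-4 terms 2*c*c'*(blade product), which cancel blade by blade — \gamma_{1245}: 6400 - 6400 = 0; \gamma_{1345}: 8000 - 8000 = 0; \gamma_{2345}: \frac{10000}{3} - \frac{10000}{3} = 0 — confirming B is simple. So B^2 = -1.
Answer: rotation, certificate B^2 = -1. The scalar -1 is the complete invariant here: its sign names the subgroup type.


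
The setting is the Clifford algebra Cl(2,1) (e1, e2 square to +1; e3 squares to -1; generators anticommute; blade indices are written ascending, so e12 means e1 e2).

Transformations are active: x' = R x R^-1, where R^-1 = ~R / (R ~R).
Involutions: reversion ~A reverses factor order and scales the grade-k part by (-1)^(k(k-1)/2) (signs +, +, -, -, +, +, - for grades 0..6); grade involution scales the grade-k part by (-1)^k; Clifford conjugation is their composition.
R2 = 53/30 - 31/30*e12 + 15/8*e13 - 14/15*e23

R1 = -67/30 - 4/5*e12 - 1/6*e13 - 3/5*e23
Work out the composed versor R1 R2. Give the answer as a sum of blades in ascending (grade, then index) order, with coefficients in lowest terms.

Distribute over the terms of R1 (each basis-blade product reordered to ascending indices, repeated generators contracted through their squares):
(-67/30) R2 = -3551/900 + 2077/900*e12 - 67/16*e13 + 469/225*e23
(-4/5*e12) R2 = -62/75 - 106/75*e12 + 56/75*e13 + 3/2*e23
(-1/6*e13) R2 = -5/16 + 7/45*e12 - 53/180*e13 + 31/180*e23
(-3/5*e23) R2 = 14/25 + 9/8*e12 - 31/50*e13 - 53/50*e23
Summing the partial products and collecting blades:
Answer: -16289/3600 + 87/40*e12 - 15679/3600*e13 + 809/300*e23


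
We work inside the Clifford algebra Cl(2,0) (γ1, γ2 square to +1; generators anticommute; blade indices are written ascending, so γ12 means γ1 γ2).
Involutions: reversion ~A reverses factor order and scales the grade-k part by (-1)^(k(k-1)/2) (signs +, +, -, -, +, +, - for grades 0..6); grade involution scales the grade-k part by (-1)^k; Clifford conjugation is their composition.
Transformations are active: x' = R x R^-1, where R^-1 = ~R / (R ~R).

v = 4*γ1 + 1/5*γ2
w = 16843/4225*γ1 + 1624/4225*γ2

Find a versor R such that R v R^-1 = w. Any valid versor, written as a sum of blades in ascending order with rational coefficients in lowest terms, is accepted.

Key observation: q(v) = q(w) = 401/25 (sandwiches preserve the norm), so R = v + w = 33743/4225*γ1 + 2469/4225*γ2 works whenever it is invertible — the component of v along it is kept and (v - w)/2 reverses, sending v to w.
Answer: 33743/4225*γ1 + 2469/4225*γ2


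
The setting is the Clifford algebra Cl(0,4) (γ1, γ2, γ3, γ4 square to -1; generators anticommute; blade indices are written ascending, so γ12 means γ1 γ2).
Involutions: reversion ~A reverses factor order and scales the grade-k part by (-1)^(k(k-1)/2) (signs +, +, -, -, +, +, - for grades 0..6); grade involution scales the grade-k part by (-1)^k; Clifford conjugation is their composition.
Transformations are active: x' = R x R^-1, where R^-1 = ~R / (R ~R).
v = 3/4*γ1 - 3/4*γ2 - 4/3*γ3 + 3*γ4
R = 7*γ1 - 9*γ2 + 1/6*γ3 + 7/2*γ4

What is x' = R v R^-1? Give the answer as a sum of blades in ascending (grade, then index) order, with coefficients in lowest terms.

~R = 7*γ1 - 9*γ2 + 1/6*γ3 + 7/2*γ4, and R ~R = -2561/18, so R^-1 = ~R / (-2561/18).
R v = -401/18 + 3/2*γ12 - 227/24*γ13 + 147/8*γ14 + 97/8*γ23 - 195/8*γ24 + 31/6*γ34
Answer: 14773/10244*γ1 - 21189/10244*γ2 + 10645/7683*γ3 - 4876/2561*γ4


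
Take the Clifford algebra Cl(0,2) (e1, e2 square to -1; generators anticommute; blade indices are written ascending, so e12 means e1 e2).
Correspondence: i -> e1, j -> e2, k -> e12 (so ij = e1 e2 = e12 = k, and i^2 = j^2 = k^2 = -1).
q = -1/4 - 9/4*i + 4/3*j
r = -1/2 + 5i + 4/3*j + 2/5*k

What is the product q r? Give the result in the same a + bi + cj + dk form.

In blades: q = -1/4 - 9/4*e1 + 4/3*e2, r = -1/2 + 5*e1 + 4/3*e2 + 2/5*e12.
Distribute q over r term by term (generator squares from the signature, products reordered to ascending indices): (-1/4)*r = 1/8 - 5/4*e1 - 1/3*e2 - 1/10*e12; (-9/4*e1)*r = 45/4 + 9/8*e1 + 9/10*e2 - 3*e12; (4/3*e2)*r = -16/9 + 8/15*e1 - 2/3*e2 - 20/3*e12.
Sum: 691/72 + 49/120*e1 - 1/10*e2 - 293/30*e12; translating back through the correspondence:
Answer: 691/72 + 49/120*i - 1/10*j - 293/30*k


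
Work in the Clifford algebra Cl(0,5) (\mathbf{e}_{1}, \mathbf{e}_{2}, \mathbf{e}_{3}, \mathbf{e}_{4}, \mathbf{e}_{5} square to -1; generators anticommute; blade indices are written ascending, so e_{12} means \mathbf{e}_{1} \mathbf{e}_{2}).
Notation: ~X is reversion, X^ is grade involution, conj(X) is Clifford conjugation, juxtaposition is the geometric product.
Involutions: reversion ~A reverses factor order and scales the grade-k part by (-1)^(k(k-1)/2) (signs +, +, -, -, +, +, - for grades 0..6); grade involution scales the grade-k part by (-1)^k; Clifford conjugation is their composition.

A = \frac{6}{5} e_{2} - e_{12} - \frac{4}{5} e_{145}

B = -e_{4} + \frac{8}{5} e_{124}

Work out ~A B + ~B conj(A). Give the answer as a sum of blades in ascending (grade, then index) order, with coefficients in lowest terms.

first term: -\frac{8}{5} e_{4} + \frac{48}{25} e_{14} - \frac{4}{5} e_{15} - \frac{6}{5} e_{24} - \frac{32}{25} e_{25} - e_{124}
second term: \frac{8}{5} e_{4} + \frac{48}{25} e_{14} + \frac{4}{5} e_{15} - \frac{6}{5} e_{24} + \frac{32}{25} e_{25} - e_{124}
Answer: \frac{96}{25} e_{14} - \frac{12}{5} e_{24} - 2 e_{124}


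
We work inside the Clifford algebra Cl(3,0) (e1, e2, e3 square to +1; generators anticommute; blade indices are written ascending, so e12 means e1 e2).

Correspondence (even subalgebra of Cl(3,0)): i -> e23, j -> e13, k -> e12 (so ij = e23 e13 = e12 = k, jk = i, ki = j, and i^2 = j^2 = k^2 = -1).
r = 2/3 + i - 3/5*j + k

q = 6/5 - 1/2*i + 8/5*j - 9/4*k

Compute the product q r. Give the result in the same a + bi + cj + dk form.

In blades: q = 6/5 - 9/4*e12 + 8/5*e13 - 1/2*e23, r = 2/3 + e12 - 3/5*e13 + e23.
Distribute q over r term by term (generator squares from the signature, products reordered to ascending indices): (6/5)*r = 4/5 + 6/5*e12 - 18/25*e13 + 6/5*e23; (-9/4*e12)*r = 9/4 - 3/2*e12 - 9/4*e13 - 27/20*e23; (8/5*e13)*r = 24/25 - 8/5*e12 + 16/15*e13 + 8/5*e23; (-1/2*e23)*r = 1/2 + 3/10*e12 + 1/2*e13 - 1/3*e23.
Sum: 451/100 - 8/5*e12 - 421/300*e13 + 67/60*e23; translating back through the correspondence:
Answer: 451/100 + 67/60*i - 421/300*j - 8/5*k


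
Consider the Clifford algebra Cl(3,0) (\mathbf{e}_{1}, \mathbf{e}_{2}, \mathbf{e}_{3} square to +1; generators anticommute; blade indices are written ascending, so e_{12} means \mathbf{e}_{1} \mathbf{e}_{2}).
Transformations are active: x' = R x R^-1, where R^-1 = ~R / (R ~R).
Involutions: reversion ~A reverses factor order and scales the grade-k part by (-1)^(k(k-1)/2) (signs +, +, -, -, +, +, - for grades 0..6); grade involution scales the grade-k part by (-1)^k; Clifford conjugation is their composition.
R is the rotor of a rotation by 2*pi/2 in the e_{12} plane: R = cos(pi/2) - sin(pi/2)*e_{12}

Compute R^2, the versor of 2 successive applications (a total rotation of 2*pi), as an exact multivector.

The rotor phase is half the rotation angle and phases add under composition, so 2 steps in the e_{12} plane accumulate phase 2*(pi/2) = \pi: R^2 = cos(\pi) - sin(\pi)*e_{12}.
cos(\pi) = -1 and sin(\pi) = 0, so R^2 = -1. The total rotation 2*pi is 1 full turn, so every vector returns to itself, yet the rotor is -1, on the OTHER sheet of the double cover (an odd number of 2*pi turns).
Answer: -1


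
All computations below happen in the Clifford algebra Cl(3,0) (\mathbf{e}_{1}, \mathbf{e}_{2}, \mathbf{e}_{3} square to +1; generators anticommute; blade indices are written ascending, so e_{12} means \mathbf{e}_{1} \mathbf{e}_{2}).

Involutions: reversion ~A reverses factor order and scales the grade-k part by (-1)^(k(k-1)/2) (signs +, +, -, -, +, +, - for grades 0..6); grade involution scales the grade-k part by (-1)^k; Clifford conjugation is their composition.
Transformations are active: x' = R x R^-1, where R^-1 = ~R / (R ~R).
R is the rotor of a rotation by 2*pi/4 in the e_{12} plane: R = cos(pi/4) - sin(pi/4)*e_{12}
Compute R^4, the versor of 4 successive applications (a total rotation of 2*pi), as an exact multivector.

The rotor phase is half the rotation angle and phases add under composition, so 4 steps in the e_{12} plane accumulate phase 4*(pi/4) = \pi: R^4 = cos(\pi) - sin(\pi)*e_{12}.
cos(\pi) = -1 and sin(\pi) = 0, so R^4 = -1. The total rotation 2*pi is 1 full turn, so every vector returns to itself, yet the rotor is -1, on the OTHER sheet of the double cover (an odd number of 2*pi turns).
Answer: -1


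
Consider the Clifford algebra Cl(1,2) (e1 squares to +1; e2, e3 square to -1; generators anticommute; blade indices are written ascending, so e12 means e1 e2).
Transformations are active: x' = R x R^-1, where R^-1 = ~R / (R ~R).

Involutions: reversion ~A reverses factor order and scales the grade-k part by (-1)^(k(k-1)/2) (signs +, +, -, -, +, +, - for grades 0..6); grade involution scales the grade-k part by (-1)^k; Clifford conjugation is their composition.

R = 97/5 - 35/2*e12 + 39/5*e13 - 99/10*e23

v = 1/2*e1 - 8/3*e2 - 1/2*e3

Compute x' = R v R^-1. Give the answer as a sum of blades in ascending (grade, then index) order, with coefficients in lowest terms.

~R = 97/5 + 35/2*e12 - 39/5*e13 + 99/10*e23, and R ~R = 2682/25, so R^-1 = ~R / (2682/25).
R v = -496/15*e1 - 719/15*e2 + 64/5*e3 + 123/5*e123
Answer: -68389/4023*e1 - 44624/4023*e2 + 17641/1341*e3


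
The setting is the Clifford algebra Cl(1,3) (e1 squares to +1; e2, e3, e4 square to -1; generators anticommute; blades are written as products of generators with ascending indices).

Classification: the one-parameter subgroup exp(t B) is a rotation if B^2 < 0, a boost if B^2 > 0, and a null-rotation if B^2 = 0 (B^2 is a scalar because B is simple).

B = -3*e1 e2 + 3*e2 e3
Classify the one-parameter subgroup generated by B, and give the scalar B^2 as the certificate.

B^2 term by term: the squares give (-3)^2*(e1 e2)^2 + (3)^2*(e2 e3)^2 = 9*(+1) + 9*(-1) = 0 (each basis 2-blade squares to minus the product of its generators' squares); cross terms between blades sharing an index anticommute and cancel. So B^2 = 0.
Answer: null-rotation, certificate B^2 = 0. Certificate logic: 0 is a conjugation-invariant scalar, so its sign fixes rotation versus boost versus null-rotation outright.


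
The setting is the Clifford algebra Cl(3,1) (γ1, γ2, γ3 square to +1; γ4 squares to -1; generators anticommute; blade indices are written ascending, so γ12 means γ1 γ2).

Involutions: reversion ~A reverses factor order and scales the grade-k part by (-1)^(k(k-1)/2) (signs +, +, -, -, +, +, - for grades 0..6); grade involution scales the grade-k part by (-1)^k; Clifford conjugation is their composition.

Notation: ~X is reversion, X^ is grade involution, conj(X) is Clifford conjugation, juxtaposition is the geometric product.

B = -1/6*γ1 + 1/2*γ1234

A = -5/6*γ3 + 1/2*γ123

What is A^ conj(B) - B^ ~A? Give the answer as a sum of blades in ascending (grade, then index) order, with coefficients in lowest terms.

first term: 1/4*γ4 - 5/36*γ13 - 1/12*γ23 + 5/12*γ124
second term: -1/4*γ4 - 5/36*γ13 - 1/12*γ23 + 5/12*γ124
Answer: 1/2*γ4


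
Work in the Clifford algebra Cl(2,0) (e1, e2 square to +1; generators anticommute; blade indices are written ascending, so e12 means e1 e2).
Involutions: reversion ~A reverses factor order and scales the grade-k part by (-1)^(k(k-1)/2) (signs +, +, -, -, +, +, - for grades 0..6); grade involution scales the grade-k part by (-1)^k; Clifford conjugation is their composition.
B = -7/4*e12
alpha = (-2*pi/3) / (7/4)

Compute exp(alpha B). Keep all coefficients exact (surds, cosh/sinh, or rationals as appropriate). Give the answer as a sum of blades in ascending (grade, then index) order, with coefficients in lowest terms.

B^2 = (-7/4)^2*(e12)^2 = 49/16*(-1) = -49/16 (a basis 2-blade squares to minus the product of its generators' squares).
B^2 = -49/16 — since the square is negative, the closed form is circular: l = 7/4, alpha*l = -2*pi/3, so exp(alpha B) = cos(-2*pi/3) + (sin(-2*pi/3)/(7/4))*B = -1/2 + (-2*sqrt(3)/7)*B.
Answer: -1/2 + sqrt(3)/2*e12


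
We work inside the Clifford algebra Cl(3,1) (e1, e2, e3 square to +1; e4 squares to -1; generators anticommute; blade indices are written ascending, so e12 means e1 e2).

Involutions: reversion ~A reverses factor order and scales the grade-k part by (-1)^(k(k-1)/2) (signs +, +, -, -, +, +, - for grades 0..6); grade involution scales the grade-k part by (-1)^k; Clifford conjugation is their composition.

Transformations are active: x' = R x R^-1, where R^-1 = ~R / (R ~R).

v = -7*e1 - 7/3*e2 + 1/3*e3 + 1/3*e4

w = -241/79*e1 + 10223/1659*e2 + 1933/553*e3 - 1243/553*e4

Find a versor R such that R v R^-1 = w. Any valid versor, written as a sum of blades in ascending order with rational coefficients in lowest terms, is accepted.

Since q(v) = q(w) = 490/9, the sum R = v + w = -794/79*e1 + 6352/1659*e2 + 6352/1659*e3 - 3176/1659*e4 does the job whenever invertible.
Answer: -794/79*e1 + 6352/1659*e2 + 6352/1659*e3 - 3176/1659*e4


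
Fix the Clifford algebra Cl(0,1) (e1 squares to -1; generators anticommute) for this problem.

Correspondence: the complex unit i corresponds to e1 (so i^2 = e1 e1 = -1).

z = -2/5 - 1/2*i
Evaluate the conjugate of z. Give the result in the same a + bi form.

In blades: z = -2/5 - 1/2*e1.
Conjugation here is Clifford conjugation: the scalar is fixed and the grade-1 and grade-2 blades all flip sign, giving -2/5 + 1/2*e1; translating back:
Answer: -2/5 + 1/2*i


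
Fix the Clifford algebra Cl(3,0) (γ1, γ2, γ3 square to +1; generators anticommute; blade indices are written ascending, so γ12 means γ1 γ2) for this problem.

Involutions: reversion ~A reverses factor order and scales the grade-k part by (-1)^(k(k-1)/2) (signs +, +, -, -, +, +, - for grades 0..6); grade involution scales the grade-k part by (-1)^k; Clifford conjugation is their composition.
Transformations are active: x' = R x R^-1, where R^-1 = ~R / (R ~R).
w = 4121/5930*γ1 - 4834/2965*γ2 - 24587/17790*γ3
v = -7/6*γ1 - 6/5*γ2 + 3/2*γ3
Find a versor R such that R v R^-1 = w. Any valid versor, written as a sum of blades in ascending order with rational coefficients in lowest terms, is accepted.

A norm check does it: q(v) = q(w) = 2273/450, hence R = v + w = -4196/8895*γ1 - 8392/2965*γ2 + 1049/8895*γ3 realises the map — parallel part kept, (v - w)/2 negated, v carried to w.
Answer: -4196/8895*γ1 - 8392/2965*γ2 + 1049/8895*γ3


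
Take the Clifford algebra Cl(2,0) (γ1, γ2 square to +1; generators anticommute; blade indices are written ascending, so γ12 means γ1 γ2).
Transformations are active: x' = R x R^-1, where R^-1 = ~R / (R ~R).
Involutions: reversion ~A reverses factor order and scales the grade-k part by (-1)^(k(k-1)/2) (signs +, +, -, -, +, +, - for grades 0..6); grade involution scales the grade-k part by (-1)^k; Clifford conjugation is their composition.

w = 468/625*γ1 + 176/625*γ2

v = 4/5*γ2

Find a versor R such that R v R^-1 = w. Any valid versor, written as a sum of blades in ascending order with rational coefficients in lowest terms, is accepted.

R = v + w = 468/625*γ1 + 676/625*γ2 works: the equal norms (16/25) guarantee its sandwich swaps v into w.
Answer: 468/625*γ1 + 676/625*γ2


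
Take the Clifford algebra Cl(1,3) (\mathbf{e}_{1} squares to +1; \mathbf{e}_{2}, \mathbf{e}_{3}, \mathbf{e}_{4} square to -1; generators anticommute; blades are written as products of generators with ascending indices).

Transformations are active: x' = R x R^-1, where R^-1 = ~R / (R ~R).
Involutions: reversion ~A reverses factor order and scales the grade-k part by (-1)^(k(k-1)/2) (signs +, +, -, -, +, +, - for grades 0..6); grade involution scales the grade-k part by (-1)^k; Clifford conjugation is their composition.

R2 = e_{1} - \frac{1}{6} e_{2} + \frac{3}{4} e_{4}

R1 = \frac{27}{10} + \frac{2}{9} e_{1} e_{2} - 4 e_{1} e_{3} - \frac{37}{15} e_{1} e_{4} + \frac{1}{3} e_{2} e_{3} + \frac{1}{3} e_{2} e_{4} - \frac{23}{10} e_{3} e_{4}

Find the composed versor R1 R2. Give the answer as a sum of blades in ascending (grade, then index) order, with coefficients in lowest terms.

Distribute over the terms of R2 (each basis-blade product reordered to ascending indices, repeated generators contracted through their squares):
R1 (e_{1}) = \frac{27}{10} e_{1} - \frac{2}{9} e_{2} + 4 e_{3} + \frac{37}{15} e_{4} + \frac{1}{3} e_{1} e_{2} e_{3} + \frac{1}{3} e_{1} e_{2} e_{4} - \frac{23}{10} e_{1} e_{3} e_{4}
R1 (-\frac{1}{6} e_{2}) = \frac{1}{27} e_{1} - \frac{9}{20} e_{2} - \frac{1}{18} e_{3} - \frac{1}{18} e_{4} - \frac{2}{3} e_{1} e_{2} e_{3} - \frac{37}{90} e_{1} e_{2} e_{4} + \frac{23}{60} e_{2} e_{3} e_{4}
R1 (\frac{3}{4} e_{4}) = \frac{37}{20} e_{1} - \frac{1}{4} e_{2} + \frac{69}{40} e_{3} + \frac{81}{40} e_{4} + \frac{1}{6} e_{1} e_{2} e_{4} - 3 e_{1} e_{3} e_{4} + \frac{1}{4} e_{2} e_{3} e_{4}
Summing the partial products and collecting blades:
Answer: \frac{2477}{540} e_{1} - \frac{83}{90} e_{2} + \frac{2041}{360} e_{3} + \frac{1597}{360} e_{4} - \frac{1}{3} e_{1} e_{2} e_{3} + \frac{4}{45} e_{1} e_{2} e_{4} - \frac{53}{10} e_{1} e_{3} e_{4} + \frac{19}{30} e_{2} e_{3} e_{4}


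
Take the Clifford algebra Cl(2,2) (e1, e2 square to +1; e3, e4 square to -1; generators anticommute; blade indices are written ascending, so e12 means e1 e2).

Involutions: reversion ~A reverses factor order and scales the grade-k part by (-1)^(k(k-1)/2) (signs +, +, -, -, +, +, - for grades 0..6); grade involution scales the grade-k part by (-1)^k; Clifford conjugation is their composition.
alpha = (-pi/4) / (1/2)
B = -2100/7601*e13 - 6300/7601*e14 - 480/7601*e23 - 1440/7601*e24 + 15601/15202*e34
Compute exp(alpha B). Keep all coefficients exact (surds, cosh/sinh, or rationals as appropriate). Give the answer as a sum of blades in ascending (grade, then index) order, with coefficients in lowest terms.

B^2 term by term: the squares give (-2100/7601)^2*(e13)^2 + (-6300/7601)^2*(e14)^2 + (-480/7601)^2*(e23)^2 + (-1440/7601)^2*(e24)^2 + (15601/15202)^2*(e34)^2 = 4410000/57775201*(+1) + 39690000/57775201*(+1) + 230400/57775201*(+1) + 2073600/57775201*(+1) + 243391201/231100804*(-1) = -1/4 (each basis 2-blade squares to minus the product of its generators' squares); cross terms between blades sharing an index anticommute and cancel; the commuting (index-disjoint) pairs give grade-4 terms 2*c*c'*(blade product), which cancel blade by blade — e1234: -6048000/57775201 + 6048000/57775201 = 0 — confirming B is simple. So B^2 = -1/4.
B^2 = -1/4 — circular case — the even/odd split gives cos and sin: l = 1/2, alpha*l = -pi/4, so exp(alpha B) = cos(-pi/4) + (sin(-pi/4)/(1/2))*B = sqrt(2)/2 + (-sqrt(2))*B.
Answer: sqrt(2)/2 + 2100*sqrt(2)/7601*e13 + 6300*sqrt(2)/7601*e14 + 480*sqrt(2)/7601*e23 + 1440*sqrt(2)/7601*e24 - 15601*sqrt(2)/15202*e34


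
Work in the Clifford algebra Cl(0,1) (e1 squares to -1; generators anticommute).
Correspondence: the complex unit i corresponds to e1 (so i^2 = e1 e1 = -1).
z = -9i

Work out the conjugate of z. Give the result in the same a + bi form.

In blades: z = -9*e1.
Conjugation here is Clifford conjugation: the scalar is fixed and the grade-1 and grade-2 blades all flip sign, giving 9*e1; translating back:
Answer: 9i


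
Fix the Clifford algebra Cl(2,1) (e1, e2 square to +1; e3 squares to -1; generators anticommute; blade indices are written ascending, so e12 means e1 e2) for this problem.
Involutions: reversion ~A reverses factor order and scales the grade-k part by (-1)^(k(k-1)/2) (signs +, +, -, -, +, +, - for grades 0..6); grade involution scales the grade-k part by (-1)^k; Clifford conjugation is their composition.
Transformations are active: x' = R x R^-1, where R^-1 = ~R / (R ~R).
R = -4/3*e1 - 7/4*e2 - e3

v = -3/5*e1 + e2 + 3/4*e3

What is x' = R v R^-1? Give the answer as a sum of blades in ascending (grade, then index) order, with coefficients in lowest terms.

~R = -4/3*e1 - 7/4*e2 - e3, and R ~R = 553/144, so R^-1 = ~R / (553/144).
R v = -1/5 - 143/60*e12 - 8/5*e13 - 5/16*e23
Answer: 2043/2765*e1 - 323/395*e2 - 7143/11060*e3


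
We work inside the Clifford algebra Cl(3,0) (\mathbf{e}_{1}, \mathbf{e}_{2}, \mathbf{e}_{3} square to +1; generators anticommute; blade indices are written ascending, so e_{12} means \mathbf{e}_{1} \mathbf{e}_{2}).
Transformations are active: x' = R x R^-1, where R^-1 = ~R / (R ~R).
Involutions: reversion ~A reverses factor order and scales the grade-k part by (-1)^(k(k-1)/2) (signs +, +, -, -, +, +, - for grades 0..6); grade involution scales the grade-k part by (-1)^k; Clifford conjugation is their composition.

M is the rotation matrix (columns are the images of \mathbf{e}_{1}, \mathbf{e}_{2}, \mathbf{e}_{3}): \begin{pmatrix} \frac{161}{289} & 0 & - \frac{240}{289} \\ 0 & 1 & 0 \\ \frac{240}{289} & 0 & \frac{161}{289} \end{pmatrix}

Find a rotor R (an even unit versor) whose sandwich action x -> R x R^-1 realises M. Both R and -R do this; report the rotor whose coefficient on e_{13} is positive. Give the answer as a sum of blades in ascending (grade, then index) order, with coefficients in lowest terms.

Method: write R = a + b12*e_{12} + b13*e_{13} + b23*e_{23} with a^2 + b12^2 + b13^2 + b23^2 = 1 (so R^-1 = ~R). Expanding the columns R e_j ~R gives tr M = 4a^2 - 1 and, from the antisymmetric part, M21 - M12 = -4a*b12, M13 - M31 = 4a*b13, M32 - M23 = -4a*b23.
Here tr M = \frac{611}{289}, so a^2 = (1 + tr M)/4 = \frac{225}{289} and a = ±\frac{15}{17}. Taking a = \frac{15}{17}: M21 - M12 = 0, M13 - M31 = -\frac{480}{289}, M32 - M23 = 0, giving b12 = 0, b13 = -\frac{8}{17}, b23 = 0, i.e. R = \frac{15}{17} - \frac{8}{17} e_{13}.
Its e_{13} coefficient is negative, so report the other preimage -R.
Answer: -\frac{15}{17} + \frac{8}{17} e_{13}. Sheet selection: the two-to-one cover makes ±R indistinguishable at the matrix level (trace \frac{611}{289}), so uniqueness comes from the required sign on e_{13}.
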